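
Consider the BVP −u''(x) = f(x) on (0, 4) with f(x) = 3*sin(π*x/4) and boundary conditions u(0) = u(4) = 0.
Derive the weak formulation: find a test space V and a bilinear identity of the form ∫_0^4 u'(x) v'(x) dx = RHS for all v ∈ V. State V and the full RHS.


V = H^1_0(0, 4) (so v(0) = v(4) = 0); weak form: ∫_0^4 u'v' dx = ∫_0^4 (3*sin(π*x/4)) v dx for all v ∈ V.

Multiply both sides by a test function v and integrate from 0 to 4:
  ∫_0^4 −u''(x) v(x) dx = ∫_0^4 f(x) v(x) dx.
Integrate the LHS by parts once:
  ∫_0^4 −u'' v dx = −[u'(x) v(x)]_0^4 + ∫_0^4 u'(x) v'(x) dx.
Thus ∫_0^4 u'(x) v'(x) dx = ∫_0^4 f(x) v(x) dx + [u'(x) v(x)]_0^4.
Choose V so that boundary terms are either known or forced to vanish.
u is Dirichlet: u(0) = u(4) = 0. Let V = H^1_0(0, 4); then v(0) = v(4) = 0, and [u' v]_0^4 = 0.
Weak formulation: find u (satisfying any essential BC) such that ∫_0^4 u'(x) v'(x) dx = ∫_0^4 f v dx for all v ∈ V.
Substituting f(x) = 3*sin(π*x/4), the right-hand side is ∫_0^4 (3*sin(π*x/4)) v dx.


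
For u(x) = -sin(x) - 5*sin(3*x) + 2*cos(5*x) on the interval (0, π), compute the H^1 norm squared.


||u||_{H^1(0,π)}^2 = 178*π

u'(x) = -10*sin(5*x) - cos(x) - 15*cos(3*x).
Expand u² and (u')² and integrate term by term on (0, π), using: for integers n ≥ 1, ∫_0^π sin²(nx) dx = ∫_0^π cos²(nx) dx = π/2; for n ≠ n', ∫_0^π sin(nx)sin(n'x) dx = ∫_0^π cos(nx)cos(n'x) dx = 0; and by product-to-sum, ∫_0^π sin(nx)cos(n'x) dx = ½∫_0^π [sin((n+n')x) + sin((n−n')x)] dx, which is 0 when n+n' is even and 2n/(n²−n'²) when n+n' is odd (it need not vanish on (0, π)).
  u² squared terms: (-1)²·∫sin(x)² dx = 1·π/2 = π/2;  (-5)²·∫sin(3x)² dx = 25·π/2 = 25*π/2;  (2)²·∫cos(5x)² dx = 4·π/2 = 2*π.
  u² cross terms: 2·(-1)·(-5)·∫sin(x)·sin(3x) dx = 10·(0) = 0;  2·(-1)·(2)·∫sin(x)·cos(5x) dx = -4·(0) = 0;  2·(-5)·(2)·∫sin(3x)·cos(5x) dx = -20·(0) = 0.
  So ∫_0^π u² dx = π/2 + 25*π/2 + 2*π + 0 + 0 + 0 = 15*π.
  (u')² squared terms: (-1)²·∫cos(x)² dx = 1·π/2 = π/2;  (-15)²·∫cos(3x)² dx = 225·π/2 = 225*π/2;  (-10)²·∫sin(5x)² dx = 100·π/2 = 50*π.
  (u')² cross terms: 2·(-1)·(-15)·∫cos(x)·cos(3x) dx = 30·(0) = 0;  2·(-1)·(-10)·∫cos(x)·sin(5x) dx = 20·(0) = 0;  2·(-15)·(-10)·∫cos(3x)·sin(5x) dx = 300·(0) = 0.
  So ∫_0^π (u')² dx = π/2 + 225*π/2 + 50*π + 0 + 0 + 0 = 163*π.
||u||_{H^1}^2 = (15*π) + (163*π) = 178*π.


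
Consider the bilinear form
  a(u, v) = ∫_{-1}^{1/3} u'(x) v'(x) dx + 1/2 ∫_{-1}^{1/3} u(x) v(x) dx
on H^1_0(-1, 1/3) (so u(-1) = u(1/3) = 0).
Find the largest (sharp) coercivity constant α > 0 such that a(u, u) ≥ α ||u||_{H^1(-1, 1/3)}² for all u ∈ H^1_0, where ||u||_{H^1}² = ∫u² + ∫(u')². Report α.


α = (8 + 9*π^2)/(16 + 9*π^2)

Coercivity of a(·,·) on H^1_0(-1, 1/3) means a(u, u) ≥ α ||u||_{H^1}² for every u ∈ H^1_0.
The interval has length L = 4/3, and Poincaré/coercivity depend only on L. Here a(u, u) = ∫(u')² + (1/2)·∫u².
Here 0 < c = 1/2 < 1. The condition a(u,u) ≥ α||u||_{H^1}² reads (1−α)∫(u')² ≥ (α−c)∫u². Any admissible α is ≤ 1 (rapidly oscillating u have ∫u²/∫(u')² → 0), and α = 1 would force 0 ≥ (1−c)∫u², impossible since c < 1; so 1−α > 0. By the sharp Poincaré inequality on H^1_0 of an interval of length L, ∫(u')² ≥ (π/L)²∫u² with equality for the first sine mode sin(π(x−x₀)/L) (x₀ the left endpoint), so the inequality holds for all u iff (1−α)(π/L)² ≥ α − c, i.e. α ≤ ((π/L)² + c)/((π/L)² + 1) = (1 + c(L/π)²)/(1 + (L/π)²). With (π/L)² = 9*π^2/16 and c = 1/2, the largest admissible constant is α = ((π/L)² + c)/((π/L)² + 1).
Simplifying, α = (8 + 9*π^2)/(16 + 9*π^2).


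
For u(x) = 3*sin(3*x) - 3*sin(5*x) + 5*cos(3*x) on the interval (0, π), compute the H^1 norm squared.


||u||_{H^1(0,π)}^2 = 287*π

u'(x) = -15*sin(3*x) + 9*cos(3*x) - 15*cos(5*x).
Expand u² and (u')² and integrate term by term on (0, π), using: for integers n ≥ 1, ∫_0^π sin²(nx) dx = ∫_0^π cos²(nx) dx = π/2; for n ≠ n', ∫_0^π sin(nx)sin(n'x) dx = ∫_0^π cos(nx)cos(n'x) dx = 0; and by product-to-sum, ∫_0^π sin(nx)cos(n'x) dx = ½∫_0^π [sin((n+n')x) + sin((n−n')x)] dx, which is 0 when n+n' is even and 2n/(n²−n'²) when n+n' is odd (it need not vanish on (0, π)).
  u² squared terms: (-3)²·∫sin(5x)² dx = 9·π/2 = 9*π/2;  (3)²·∫sin(3x)² dx = 9·π/2 = 9*π/2;  (5)²·∫cos(3x)² dx = 25·π/2 = 25*π/2.
  u² cross terms: 2·(-3)·(3)·∫sin(5x)·sin(3x) dx = -18·(0) = 0;  2·(-3)·(5)·∫sin(5x)·cos(3x) dx = -30·(0) = 0;  2·(3)·(5)·∫sin(3x)·cos(3x) dx = 30·(0) = 0.
  So ∫_0^π u² dx = 9*π/2 + 9*π/2 + 25*π/2 + 0 + 0 + 0 = 43*π/2.
  (u')² squared terms: (-15)²·∫cos(5x)² dx = 225·π/2 = 225*π/2;  (-15)²·∫sin(3x)² dx = 225·π/2 = 225*π/2;  (9)²·∫cos(3x)² dx = 81·π/2 = 81*π/2.
  (u')² cross terms: 2·(-15)·(-15)·∫cos(5x)·sin(3x) dx = 450·(0) = 0;  2·(-15)·(9)·∫cos(5x)·cos(3x) dx = -270·(0) = 0;  2·(-15)·(9)·∫sin(3x)·cos(3x) dx = -270·(0) = 0.
  So ∫_0^π (u')² dx = 225*π/2 + 225*π/2 + 81*π/2 + 0 + 0 + 0 = 531*π/2.
||u||_{H^1}^2 = (43*π/2) + (531*π/2) = 287*π.


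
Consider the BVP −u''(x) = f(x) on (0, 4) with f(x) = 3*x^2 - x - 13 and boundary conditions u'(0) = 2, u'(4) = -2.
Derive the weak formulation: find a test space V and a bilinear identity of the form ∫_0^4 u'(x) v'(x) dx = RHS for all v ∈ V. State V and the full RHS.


V = H^1(0, 4) (v unrestricted at boundary; u is determined up to an additive constant); weak form: ∫_0^4 u'v' dx = ∫_0^4 (3*x^2 - x - 13) v dx − 2·v(4) − 2·v(0) for all v ∈ V.

Multiply both sides by a test function v and integrate from 0 to 4:
  ∫_0^4 −u''(x) v(x) dx = ∫_0^4 f(x) v(x) dx.
Integrate the LHS by parts once:
  ∫_0^4 −u'' v dx = −[u'(x) v(x)]_0^4 + ∫_0^4 u'(x) v'(x) dx.
Thus ∫_0^4 u'(x) v'(x) dx = ∫_0^4 f(x) v(x) dx + [u'(x) v(x)]_0^4.
Choose V so that boundary terms are either known or forced to vanish.
u has inhomogeneous Neumann u'(0) = 2, u'(4) = -2. [u' v]_0^4 = (-2)·v(4) − (2)·v(0) = − 2·v(4) − 2·v(0). Take V = H^1(0, 4); boundary term becomes part of RHS.
Weak formulation: find u (satisfying any essential BC) such that ∫_0^4 u'(x) v'(x) dx = ∫_0^4 f v dx − 2·v(4) − 2·v(0) for all v ∈ V (Neumann data are natural BCs: they enter the RHS as boundary terms).
Substituting f(x) = 3*x^2 - x - 13, the right-hand side is ∫_0^4 (3*x^2 - x - 13) v dx − 2·v(4) − 2·v(0).
Compatibility check (pure Neumann): taking v ≡ 1 ∈ V gives 0 = ∫_0^4 f dx + (-2) − (2), i.e. ∫_0^4 f dx must equal u'(0) − u'(4) = 4. Indeed ∫_0^4 (3*x^2 - x - 13) dx = 4, so the data are compatible. The solution is then unique only up to an additive constant (fix it e.g. by requiring ∫_0^4 u dx = 0).


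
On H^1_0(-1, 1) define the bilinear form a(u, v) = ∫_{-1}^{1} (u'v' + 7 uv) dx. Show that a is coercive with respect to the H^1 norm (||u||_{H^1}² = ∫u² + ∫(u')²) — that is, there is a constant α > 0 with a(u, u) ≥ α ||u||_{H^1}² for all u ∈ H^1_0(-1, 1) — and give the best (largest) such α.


α = 1

Coercivity of a(·,·) on H^1_0(-1, 1) means a(u, u) ≥ α ||u||_{H^1}² for every u ∈ H^1_0.
The interval has length L = 2, and Poincaré/coercivity depend only on L. Here a(u, u) = ∫(u')² + (7)·∫u².
Here c = 7 ≥ 1, so a(u,u) = ∫(u')² + c∫u² ≥ ∫(u')² + ∫u² = ||u||_{H^1}², i.e. α = 1 works. No larger α is possible: a(u,u) ≥ α||u||_{H^1}² means (1−α)∫(u')² ≥ (α−c)∫u², and for the modes u_n = sin(nπ(x−x₀)/L) (x₀ the left endpoint) one has ∫u_n²/∫(u_n')² = (L/(nπ))² → 0, so a(u_n,u_n)/||u_n||_{H^1}² → 1. Hence the optimal constant is α = 1.
Therefore α = 1.


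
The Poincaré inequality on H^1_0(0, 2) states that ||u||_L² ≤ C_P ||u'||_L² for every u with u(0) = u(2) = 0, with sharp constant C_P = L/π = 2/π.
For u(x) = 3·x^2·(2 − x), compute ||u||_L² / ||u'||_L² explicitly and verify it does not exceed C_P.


||u||_L² / ||u'||_L² = sqrt(14)/7 < C_P = 2/π.

u(x) = 3·x^2·(2 − x), so u'(x) = 3*x*(4 - 3*x).
u(x) = 3·x^2·(2 − x) vanishes at x = 0 and x = 2, so u ∈ H^1_0(0, 2). Differentiate via the product rule and integrate the resulting polynomials term by term.
  ∫_0^2 u² dx = ∫_0^2 (9*x^6 - 36*x^5 + 36*x^4) dx. Term by term:
    ∫_0^2 9*x^6 dx = 1152/7;  ∫_0^2 -36*x^5 dx = -384;  ∫_0^2 36*x^4 dx = 1152/5.
  Sum: 1152/7 − 384 + 1152/5 = 384/35.
  ∫_0^2 (u')² dx = ∫_0^2 (81*x^4 - 216*x^3 + 144*x^2) dx. Term by term:
    ∫_0^2 81*x^4 dx = 2592/5;  ∫_0^2 -216*x^3 dx = -864;  ∫_0^2 144*x^2 dx = 384.
  Sum: 2592/5 − 864 + 384 = 192/5.
∫_0^2 u² dx = 384/35, so ||u||_L² = 8*sqrt(210)/35.
∫_0^2 (u')² dx = 192/5, so ||u'||_L² = 8*sqrt(15)/5.
Ratio ||u||_L² / ||u'||_L² = sqrt(14)/7.
Sharp Poincaré constant on H^1_0(0, 2) is C_P = L/π = 2/π, achieved by sin(π/2·x).
A polynomial bump cannot attain the sharp Poincaré constant (only the first sine eigenfunction does), so the ratio is strictly less than C_P, consistent with ||u||_L² ≤ C_P ||u'||_L².


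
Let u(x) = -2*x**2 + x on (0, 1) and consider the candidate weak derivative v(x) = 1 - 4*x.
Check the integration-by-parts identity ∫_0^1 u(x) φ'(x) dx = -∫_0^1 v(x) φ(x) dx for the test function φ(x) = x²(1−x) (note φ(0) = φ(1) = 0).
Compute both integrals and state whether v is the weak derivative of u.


LHS = 7/60, RHS = 7/60. Yes, v = u' weakly.

u(x) = -2*x**2 + x, classical derivative u'(x) = 1 - 4*x.
φ(x) = x²(1−x), so φ'(x) = x*(2 - 3*x).
Note φ(0) = φ(1) = 0, so the boundary term u·φ vanishes.
LHS = ∫_0^1 u(x) φ'(x) dx = ∫_0^1 (6*x^4 - 7*x^3 + 2*x^2) dx. Term by term:
  ∫_0^1 6*x^4 dx = 6/5;  ∫_0^1 -7*x^3 dx = -7/4;  ∫_0^1 2*x^2 dx = 2/3.
Sum: 6/5 − 7/4 + 2/3 = 7/60.
So LHS = 7/60.
∫_0^1 v(x) φ(x) dx = ∫_0^1 (4*x^4 - 5*x^3 + x^2) dx. Term by term:
  ∫_0^1 4*x^4 dx = 4/5;  ∫_0^1 -5*x^3 dx = -5/4;  ∫_0^1 x^2 dx = 1/3.
Sum: 4/5 − 5/4 + 1/3 = -7/60.
So RHS = -∫_0^1 v(x) φ(x) dx = 7/60.
LHS = RHS, so the identity holds for this test φ.
Moreover u is smooth here and v(x) = u'(x) = 1 - 4*x pointwise, so the identity holds for every test function. Hence v is the weak derivative of u.


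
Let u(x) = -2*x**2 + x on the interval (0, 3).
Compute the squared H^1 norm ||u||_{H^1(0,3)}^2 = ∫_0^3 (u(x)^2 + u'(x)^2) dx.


||u||_{H^1}^2 = 1167/5

The H^1 norm (squared) on an interval (0, L) is
  ||u||_{H^1}^2 = ∫_0^L u(x)^2 dx + ∫_0^L u'(x)^2 dx.
Compute u'(x) = 1 - 4*x.
Then u(x)^2 = 4*x**4 - 4*x**3 + x**2 and u'(x)^2 = 16*x**2 - 8*x + 1.
Integrate each monomial from 0 to 3 using ∫_0^3 c·x^n dx = c·3^(n+1)/(n+1):
  ∫_0^3 u(x)^2 dx = ∫_0^3 (4*x^4 - 4*x^3 + x^2) dx. Term by term:
    ∫_0^3 4*x^4 dx = 972/5;  ∫_0^3 -4*x^3 dx = -81;  ∫_0^3 x^2 dx = 9.
  Sum: 972/5 − 81 + 9 = 612/5.
  ∫_0^3 u'(x)^2 dx = ∫_0^3 (16*x^2 - 8*x + 1) dx. Term by term:
    ∫_0^3 16*x^2 dx = 144;  ∫_0^3 -8*x dx = -36;  ∫_0^3 1 dx = 3.
  Sum: 144 − 36 + 3 = 111.
Adding: ||u||_{H^1}^2 = 612/5 + 111 = 1167/5.


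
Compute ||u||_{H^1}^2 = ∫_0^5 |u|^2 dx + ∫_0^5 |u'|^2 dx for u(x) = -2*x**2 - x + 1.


||u||_{H^1}^2 = 11255/3

The H^1 norm (squared) on an interval (0, L) is
  ||u||_{H^1}^2 = ∫_0^L u(x)^2 dx + ∫_0^L u'(x)^2 dx.
Compute u'(x) = -4*x - 1.
Then u(x)^2 = 4*x**4 + 4*x**3 - 3*x**2 - 2*x + 1 and u'(x)^2 = 16*x**2 + 8*x + 1.
Integrate each monomial from 0 to 5 using ∫_0^5 c·x^n dx = c·5^(n+1)/(n+1):
  ∫_0^5 u(x)^2 dx = ∫_0^5 (4*x^4 + 4*x^3 - 3*x^2 - 2*x + 1) dx. Term by term:
    ∫_0^5 4*x^4 dx = 2500;  ∫_0^5 4*x^3 dx = 625;  ∫_0^5 -3*x^2 dx = -125;
    ∫_0^5 -2*x dx = -25;  ∫_0^5 1 dx = 5.
  Sum: 2500 + 625 − 125 − 25 + 5 = 2980.
  ∫_0^5 u'(x)^2 dx = ∫_0^5 (16*x^2 + 8*x + 1) dx. Term by term:
    ∫_0^5 16*x^2 dx = 2000/3;  ∫_0^5 8*x dx = 100;  ∫_0^5 1 dx = 5.
  Sum: 2000/3 + 100 + 5 = 2315/3.
Adding: ||u||_{H^1}^2 = 2980 + 2315/3 = 11255/3.


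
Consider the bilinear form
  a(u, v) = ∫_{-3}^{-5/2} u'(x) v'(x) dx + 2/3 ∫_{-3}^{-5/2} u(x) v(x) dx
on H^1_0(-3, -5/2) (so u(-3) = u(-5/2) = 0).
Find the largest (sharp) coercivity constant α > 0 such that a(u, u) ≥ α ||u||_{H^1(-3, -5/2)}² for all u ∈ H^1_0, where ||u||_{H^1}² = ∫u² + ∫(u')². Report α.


α = 2*(1 + 6*π^2)/(3*(1 + 4*π^2))

Coercivity of a(·,·) on H^1_0(-3, -5/2) means a(u, u) ≥ α ||u||_{H^1}² for every u ∈ H^1_0.
The interval has length L = 1/2, and Poincaré/coercivity depend only on L. Here a(u, u) = ∫(u')² + (2/3)·∫u².
Here 0 < c = 2/3 < 1. The condition a(u,u) ≥ α||u||_{H^1}² reads (1−α)∫(u')² ≥ (α−c)∫u². Any admissible α is ≤ 1 (rapidly oscillating u have ∫u²/∫(u')² → 0), and α = 1 would force 0 ≥ (1−c)∫u², impossible since c < 1; so 1−α > 0. By the sharp Poincaré inequality on H^1_0 of an interval of length L, ∫(u')² ≥ (π/L)²∫u² with equality for the first sine mode sin(π(x−x₀)/L) (x₀ the left endpoint), so the inequality holds for all u iff (1−α)(π/L)² ≥ α − c, i.e. α ≤ ((π/L)² + c)/((π/L)² + 1) = (1 + c(L/π)²)/(1 + (L/π)²). With (π/L)² = 4*π^2 and c = 2/3, the largest admissible constant is α = ((π/L)² + c)/((π/L)² + 1).
Simplifying, α = 2*(1 + 6*π^2)/(3*(1 + 4*π^2)).


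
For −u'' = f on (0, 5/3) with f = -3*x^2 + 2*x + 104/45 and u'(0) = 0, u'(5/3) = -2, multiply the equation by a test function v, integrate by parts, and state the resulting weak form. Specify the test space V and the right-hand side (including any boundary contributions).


V = H^1(0, 5/3) (v unrestricted at boundary; u is determined up to an additive constant); weak form: ∫_0^5/3 u'v' dx = ∫_0^5/3 (-3*x^2 + 2*x + 104/45) v dx − 2·v(5/3) for all v ∈ V.

Multiply both sides by a test function v and integrate from 0 to 5/3:
  ∫_0^5/3 −u''(x) v(x) dx = ∫_0^5/3 f(x) v(x) dx.
Integrate the LHS by parts once:
  ∫_0^5/3 −u'' v dx = −[u'(x) v(x)]_0^5/3 + ∫_0^5/3 u'(x) v'(x) dx.
Thus ∫_0^5/3 u'(x) v'(x) dx = ∫_0^5/3 f(x) v(x) dx + [u'(x) v(x)]_0^5/3.
Choose V so that boundary terms are either known or forced to vanish.
u has inhomogeneous Neumann u'(0) = 0, u'(5/3) = -2. [u' v]_0^5/3 = (-2)·v(5/3) − (0)·v(0) = − 2·v(5/3). Take V = H^1(0, 5/3); boundary term becomes part of RHS.
Weak formulation: find u (satisfying any essential BC) such that ∫_0^5/3 u'(x) v'(x) dx = ∫_0^5/3 f v dx − 2·v(5/3) for all v ∈ V (Neumann data are natural BCs: they enter the RHS as boundary terms).
Substituting f(x) = -3*x^2 + 2*x + 104/45, the right-hand side is ∫_0^5/3 (-3*x^2 + 2*x + 104/45) v dx − 2·v(5/3).
Compatibility check (pure Neumann): taking v ≡ 1 ∈ V gives 0 = ∫_0^5/3 f dx + (-2) − (0), i.e. ∫_0^5/3 f dx must equal u'(0) − u'(5/3) = 2. Indeed ∫_0^5/3 (-3*x^2 + 2*x + 104/45) dx = 2, so the data are compatible. The solution is then unique only up to an additive constant (fix it e.g. by requiring ∫_0^5/3 u dx = 0).


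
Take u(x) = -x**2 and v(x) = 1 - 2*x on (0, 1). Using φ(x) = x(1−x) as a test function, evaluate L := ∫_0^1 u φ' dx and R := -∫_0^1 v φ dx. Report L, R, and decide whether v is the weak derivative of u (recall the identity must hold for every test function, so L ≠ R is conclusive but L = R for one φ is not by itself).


LHS = 1/6, RHS = 0. No, v is not the weak derivative of u.

u(x) = -x**2, classical derivative u'(x) = -2*x.
φ(x) = x(1−x), so φ'(x) = 1 - 2*x.
Note φ(0) = φ(1) = 0, so the boundary term u·φ vanishes.
LHS = ∫_0^1 u(x) φ'(x) dx = ∫_0^1 (2*x^3 - x^2) dx. Term by term:
  ∫_0^1 2*x^3 dx = 1/2;  ∫_0^1 -x^2 dx = -1/3.
Sum: 1/2 − 1/3 = 1/6.
So LHS = 1/6.
∫_0^1 v(x) φ(x) dx = ∫_0^1 (2*x^3 - 3*x^2 + x) dx. Term by term:
  ∫_0^1 2*x^3 dx = 1/2;  ∫_0^1 -3*x^2 dx = -1;  ∫_0^1 x dx = 1/2.
Sum: 1/2 − 1 + 1/2 = 0.
So RHS = -∫_0^1 v(x) φ(x) dx = 0.
LHS − RHS = 1/6 ≠ 0, so the identity fails.
(For a valid weak derivative the identity must hold for EVERY test function, in particular this one. The failure shows v is NOT the weak derivative of u.)
Correct weak derivative would be u'(x) = -2*x.


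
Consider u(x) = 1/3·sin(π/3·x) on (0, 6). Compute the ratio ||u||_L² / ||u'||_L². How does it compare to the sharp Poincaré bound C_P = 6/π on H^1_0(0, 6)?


||u||_L² / ||u'||_L² = 3/π < C_P = 6/π.

u(x) = 1/3·sin(π/3·x), so u'(x) = π*cos(π*x/3)/9.
Writing u(x) = A·sin(kπx/L) with A = 1/3 and k = 2, use ∫_0^L sin²(kπx/L) dx = L/2 and ∫_0^L cos²(kπx/L) dx = L/2.
u² = 1/9·sin²(π/3·x) and (u')² = π^2/81·cos²(π/3·x), and each of sin², cos² integrates to L/2 = 3 over (0, 6).
∫_0^6 u² dx = 1/3, so ||u||_L² = sqrt(3)/3.
∫_0^6 (u')² dx = π^2/27, so ||u'||_L² = sqrt(3)*π/9.
Ratio ||u||_L² / ||u'||_L² = 3/π.
Sharp Poincaré constant on H^1_0(0, 6) is C_P = L/π = 6/π, achieved by sin(π/6·x).
This is the k = 2 harmonic; the ratio L/(kπ) is strictly less than C_P = L/π, consistent with the sharp inequality ||u||_L² ≤ C_P ||u'||_L².


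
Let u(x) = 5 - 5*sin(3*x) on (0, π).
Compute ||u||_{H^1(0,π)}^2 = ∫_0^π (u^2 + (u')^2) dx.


||u||_{H^1(0,π)}^2 = -100/3 + 150*π

u'(x) = -15*cos(3*x).
Expand u² and (u')² and integrate term by term on (0, π), using: for integers n ≥ 1, ∫_0^π sin²(nx) dx = ∫_0^π cos²(nx) dx = π/2; for n ≠ n', ∫_0^π sin(nx)sin(n'x) dx = ∫_0^π cos(nx)cos(n'x) dx = 0; and by product-to-sum, ∫_0^π sin(nx)cos(n'x) dx = ½∫_0^π [sin((n+n')x) + sin((n−n')x)] dx, which is 0 when n+n' is even and 2n/(n²−n'²) when n+n' is odd (it need not vanish on (0, π)). For the constant mode: ∫_0^π 1 dx = π, ∫_0^π cos(nx) dx = 0, ∫_0^π sin(nx) dx = (1−(−1)^n)/n.
  u² squared terms: (5)²·∫1 dx = 25·π = 25*π;  (-5)²·∫sin(3x)² dx = 25·π/2 = 25*π/2.
  u² cross terms: 2·(5)·(-5)·∫1·sin(3x) dx = -50·(2/3) = -100/3.
  So ∫_0^π u² dx = 25*π + 25*π/2 − 100/3 = -100/3 + 75*π/2.
  (u')² squared terms: (-15)²·∫cos(3x)² dx = 225·π/2 = 225*π/2.
  So ∫_0^π (u')² dx = 225*π/2.
||u||_{H^1}^2 = (-100/3 + 75*π/2) + (225*π/2) = -100/3 + 150*π.


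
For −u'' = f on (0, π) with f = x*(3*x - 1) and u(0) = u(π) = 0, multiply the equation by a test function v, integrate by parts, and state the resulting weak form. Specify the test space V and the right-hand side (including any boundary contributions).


V = H^1_0(0, π) (so v(0) = v(π) = 0); weak form: ∫_0^π u'v' dx = ∫_0^π (x*(3*x - 1)) v dx for all v ∈ V.

Multiply both sides by a test function v and integrate from 0 to π:
  ∫_0^π −u''(x) v(x) dx = ∫_0^π f(x) v(x) dx.
Integrate the LHS by parts once:
  ∫_0^π −u'' v dx = −[u'(x) v(x)]_0^π + ∫_0^π u'(x) v'(x) dx.
Thus ∫_0^π u'(x) v'(x) dx = ∫_0^π f(x) v(x) dx + [u'(x) v(x)]_0^π.
Choose V so that boundary terms are either known or forced to vanish.
u is Dirichlet: u(0) = u(π) = 0. Let V = H^1_0(0, π); then v(0) = v(π) = 0, and [u' v]_0^π = 0.
Weak formulation: find u (satisfying any essential BC) such that ∫_0^π u'(x) v'(x) dx = ∫_0^π f v dx for all v ∈ V.
Substituting f(x) = x*(3*x - 1), the right-hand side is ∫_0^π (x*(3*x - 1)) v dx.


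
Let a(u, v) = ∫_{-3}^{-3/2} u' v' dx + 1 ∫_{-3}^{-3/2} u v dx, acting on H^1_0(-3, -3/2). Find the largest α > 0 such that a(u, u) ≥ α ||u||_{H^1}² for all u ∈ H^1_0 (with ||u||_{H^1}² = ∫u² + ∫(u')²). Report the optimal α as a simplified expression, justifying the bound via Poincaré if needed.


α = 1

Coercivity of a(·,·) on H^1_0(-3, -3/2) means a(u, u) ≥ α ||u||_{H^1}² for every u ∈ H^1_0.
The interval has length L = 3/2, and Poincaré/coercivity depend only on L. Here a(u, u) = ∫(u')² + (1)·∫u².
Here c = 1 ≥ 1, so a(u,u) = ∫(u')² + c∫u² ≥ ∫(u')² + ∫u² = ||u||_{H^1}², i.e. α = 1 works. No larger α is possible: a(u,u) ≥ α||u||_{H^1}² means (1−α)∫(u')² ≥ (α−c)∫u², and for the modes u_n = sin(nπ(x−x₀)/L) (x₀ the left endpoint) one has ∫u_n²/∫(u_n')² = (L/(nπ))² → 0, so a(u_n,u_n)/||u_n||_{H^1}² → 1. Hence the optimal constant is α = 1.
Therefore α = 1.


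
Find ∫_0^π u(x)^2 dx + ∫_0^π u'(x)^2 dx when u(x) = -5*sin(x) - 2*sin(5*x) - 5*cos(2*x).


||u||_{H^1(0,π)}^2 = -2500/21 + 279*π/2

u'(x) = 10*sin(2*x) - 5*cos(x) - 10*cos(5*x).
Expand u² and (u')² and integrate term by term on (0, π), using: for integers n ≥ 1, ∫_0^π sin²(nx) dx = ∫_0^π cos²(nx) dx = π/2; for n ≠ n', ∫_0^π sin(nx)sin(n'x) dx = ∫_0^π cos(nx)cos(n'x) dx = 0; and by product-to-sum, ∫_0^π sin(nx)cos(n'x) dx = ½∫_0^π [sin((n+n')x) + sin((n−n')x)] dx, which is 0 when n+n' is even and 2n/(n²−n'²) when n+n' is odd (it need not vanish on (0, π)).
  u² squared terms: (-5)²·∫cos(2x)² dx = 25·π/2 = 25*π/2;  (-5)²·∫sin(x)² dx = 25·π/2 = 25*π/2;  (-2)²·∫sin(5x)² dx = 4·π/2 = 2*π.
  u² cross terms: 2·(-5)·(-5)·∫cos(2x)·sin(x) dx = 50·(-2/3) = -100/3;  2·(-5)·(-2)·∫cos(2x)·sin(5x) dx = 20·(10/21) = 200/21;  2·(-5)·(-2)·∫sin(x)·sin(5x) dx = 20·(0) = 0.
  So ∫_0^π u² dx = 25*π/2 + 25*π/2 + 2*π − 100/3 + 200/21 + 0 = -500/21 + 27*π.
  (u')² squared terms: (-10)²·∫cos(5x)² dx = 100·π/2 = 50*π;  (-5)²·∫cos(x)² dx = 25·π/2 = 25*π/2;  (10)²·∫sin(2x)² dx = 100·π/2 = 50*π.
  (u')² cross terms: 2·(-10)·(-5)·∫cos(5x)·cos(x) dx = 100·(0) = 0;  2·(-10)·(10)·∫cos(5x)·sin(2x) dx = -200·(-4/21) = 800/21;  2·(-5)·(10)·∫cos(x)·sin(2x) dx = -100·(4/3) = -400/3.
  So ∫_0^π (u')² dx = 50*π + 25*π/2 + 50*π + 0 + 800/21 − 400/3 = -2000/21 + 225*π/2.
||u||_{H^1}^2 = (-500/21 + 27*π) + (-2000/21 + 225*π/2) = -2500/21 + 279*π/2.


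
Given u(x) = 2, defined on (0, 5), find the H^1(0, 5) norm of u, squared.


||u||_{H^1}^2 = 20

The H^1 norm (squared) on an interval (0, L) is
  ||u||_{H^1}^2 = ∫_0^L u(x)^2 dx + ∫_0^L u'(x)^2 dx.
Compute u'(x) = 0.
Then u(x)^2 = 4 and u'(x)^2 = 0.
Integrate each monomial from 0 to 5 using ∫_0^5 c·x^n dx = c·5^(n+1)/(n+1):
  ∫_0^5 u(x)^2 dx = ∫_0^5 (4) dx. Term by term:
    ∫_0^5 4 dx = 20.
  ∫_0^5 u'(x)^2 dx = ∫_0^5 (0) dx. Term by term:
    ∫_0^5 0 dx = 0.
Adding: ||u||_{H^1}^2 = 20 + 0 = 20.


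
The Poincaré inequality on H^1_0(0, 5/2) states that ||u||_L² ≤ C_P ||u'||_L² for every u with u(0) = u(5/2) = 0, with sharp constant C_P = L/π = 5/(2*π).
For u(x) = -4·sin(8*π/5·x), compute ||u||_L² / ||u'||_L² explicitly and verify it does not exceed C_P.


||u||_L² / ||u'||_L² = 5/(8*π) < C_P = 5/(2*π).

u(x) = -4·sin(8*π/5·x), so u'(x) = -32*π*cos(8*π*x/5)/5.
Writing u(x) = A·sin(kπx/L) with A = -4 and k = 4, use ∫_0^L sin²(kπx/L) dx = L/2 and ∫_0^L cos²(kπx/L) dx = L/2.
u² = 16·sin²(8*π/5·x) and (u')² = 1024*π^2/25·cos²(8*π/5·x), and each of sin², cos² integrates to L/2 = 5/4 over (0, 5/2).
∫_0^5/2 u² dx = 20, so ||u||_L² = 2*sqrt(5).
∫_0^5/2 (u')² dx = 256*π^2/5, so ||u'||_L² = 16*sqrt(5)*π/5.
Ratio ||u||_L² / ||u'||_L² = 5/(8*π).
Sharp Poincaré constant on H^1_0(0, 5/2) is C_P = L/π = 5/(2*π), achieved by sin(2*π/5·x).
This is the k = 4 harmonic; the ratio L/(kπ) is strictly less than C_P = L/π, consistent with the sharp inequality ||u||_L² ≤ C_P ||u'||_L².


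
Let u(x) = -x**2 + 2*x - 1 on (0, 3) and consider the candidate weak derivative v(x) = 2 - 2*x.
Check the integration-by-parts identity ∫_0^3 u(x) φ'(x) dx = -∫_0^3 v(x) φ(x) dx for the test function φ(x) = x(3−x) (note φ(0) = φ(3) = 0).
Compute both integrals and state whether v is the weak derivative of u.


LHS = 9/2, RHS = 9/2. Yes, v = u' weakly.

u(x) = -x**2 + 2*x - 1, classical derivative u'(x) = 2 - 2*x.
φ(x) = x(3−x), so φ'(x) = 3 - 2*x.
Note φ(0) = φ(3) = 0, so the boundary term u·φ vanishes.
LHS = ∫_0^3 u(x) φ'(x) dx = ∫_0^3 (2*x^3 - 7*x^2 + 8*x - 3) dx. Term by term:
  ∫_0^3 2*x^3 dx = 81/2;  ∫_0^3 -7*x^2 dx = -63;  ∫_0^3 8*x dx = 36;
  ∫_0^3 -3 dx = -9.
Sum: 81/2 − 63 + 36 − 9 = 9/2.
So LHS = 9/2.
∫_0^3 v(x) φ(x) dx = ∫_0^3 (2*x^3 - 8*x^2 + 6*x) dx. Term by term:
  ∫_0^3 2*x^3 dx = 81/2;  ∫_0^3 -8*x^2 dx = -72;  ∫_0^3 6*x dx = 27.
Sum: 81/2 − 72 + 27 = -9/2.
So RHS = -∫_0^3 v(x) φ(x) dx = 9/2.
LHS = RHS, so the identity holds for this test φ.
Moreover u is smooth here and v(x) = u'(x) = 2 - 2*x pointwise, so the identity holds for every test function. Hence v is the weak derivative of u.


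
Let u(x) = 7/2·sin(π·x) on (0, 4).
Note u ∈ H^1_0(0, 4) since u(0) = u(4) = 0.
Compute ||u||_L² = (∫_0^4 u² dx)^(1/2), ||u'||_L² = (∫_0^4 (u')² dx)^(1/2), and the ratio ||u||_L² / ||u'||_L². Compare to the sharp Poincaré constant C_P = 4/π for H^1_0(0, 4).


||u||_L² / ||u'||_L² = 1/π < C_P = 4/π.

u(x) = 7/2·sin(π·x), so u'(x) = 7*π*cos(π*x)/2.
Writing u(x) = A·sin(kπx/L) with A = 7/2 and k = 4, use ∫_0^L sin²(kπx/L) dx = L/2 and ∫_0^L cos²(kπx/L) dx = L/2.
u² = 49/4·sin²(π·x) and (u')² = 49*π^2/4·cos²(π·x), and each of sin², cos² integrates to L/2 = 2 over (0, 4).
∫_0^4 u² dx = 49/2, so ||u||_L² = 7*sqrt(2)/2.
∫_0^4 (u')² dx = 49*π^2/2, so ||u'||_L² = 7*sqrt(2)*π/2.
Ratio ||u||_L² / ||u'||_L² = 1/π.
Sharp Poincaré constant on H^1_0(0, 4) is C_P = L/π = 4/π, achieved by sin(π/4·x).
This is the k = 4 harmonic; the ratio L/(kπ) is strictly less than C_P = L/π, consistent with the sharp inequality ||u||_L² ≤ C_P ||u'||_L².


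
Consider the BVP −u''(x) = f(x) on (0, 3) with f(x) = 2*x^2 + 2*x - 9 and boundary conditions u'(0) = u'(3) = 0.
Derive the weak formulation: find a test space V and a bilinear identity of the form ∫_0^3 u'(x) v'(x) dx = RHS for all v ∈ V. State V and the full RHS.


V = H^1(0, 3) (no boundary constraint on v; u is determined up to an additive constant); weak form: ∫_0^3 u'v' dx = ∫_0^3 (2*x^2 + 2*x - 9) v dx for all v ∈ V.

Multiply both sides by a test function v and integrate from 0 to 3:
  ∫_0^3 −u''(x) v(x) dx = ∫_0^3 f(x) v(x) dx.
Integrate the LHS by parts once:
  ∫_0^3 −u'' v dx = −[u'(x) v(x)]_0^3 + ∫_0^3 u'(x) v'(x) dx.
Thus ∫_0^3 u'(x) v'(x) dx = ∫_0^3 f(x) v(x) dx + [u'(x) v(x)]_0^3.
Choose V so that boundary terms are either known or forced to vanish.
u has homogeneous Neumann: u'(0) = u'(3) = 0. So [u' v]_0^3 = 0·v(3) − 0·v(0) = 0 for any v; take V = H^1(0, 3).
Weak formulation: find u (satisfying any essential BC) such that ∫_0^3 u'(x) v'(x) dx = ∫_0^3 f v dx for all v ∈ V (homogeneous Neumann, so boundary terms vanish).
Substituting f(x) = 2*x^2 + 2*x - 9, the right-hand side is ∫_0^3 (2*x^2 + 2*x - 9) v dx.
Compatibility check (pure Neumann): taking v ≡ 1 ∈ V gives 0 = ∫_0^3 f dx + (0) − (0), i.e. ∫_0^3 f dx must equal u'(0) − u'(3) = 0. Indeed ∫_0^3 (2*x^2 + 2*x - 9) dx = 0, so the data are compatible. The solution is then unique only up to an additive constant (fix it e.g. by requiring ∫_0^3 u dx = 0).


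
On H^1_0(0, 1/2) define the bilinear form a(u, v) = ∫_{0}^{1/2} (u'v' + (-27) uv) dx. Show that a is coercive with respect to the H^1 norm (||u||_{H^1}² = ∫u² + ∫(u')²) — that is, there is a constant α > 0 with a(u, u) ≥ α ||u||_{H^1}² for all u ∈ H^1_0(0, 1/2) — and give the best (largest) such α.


α = (-27 + 4*π^2)/(1 + 4*π^2)

Coercivity of a(·,·) on H^1_0(0, 1/2) means a(u, u) ≥ α ||u||_{H^1}² for every u ∈ H^1_0.
The interval has length L = 1/2, and Poincaré/coercivity depend only on L. Here a(u, u) = ∫(u')² + (-27)·∫u².
Here c = -27 < 0 with |c| < (π/L)² = 4*π^2, so coercivity still holds. The condition a(u,u) ≥ α||u||_{H^1}² reads (1−α)∫(u')² ≥ (α−c)∫u². Any admissible α is ≤ 1 (rapidly oscillating u have ∫u²/∫(u')² → 0), and α = 1 would force 0 ≥ (1−c)∫u², impossible since c < 1; so 1−α > 0. By the sharp Poincaré inequality on H^1_0 of an interval of length L, ∫(u')² ≥ (π/L)²∫u² with equality for the first sine mode sin(π(x−x₀)/L) (x₀ the left endpoint), so the inequality holds for all u iff (1−α)(π/L)² ≥ α − c, i.e. α ≤ ((π/L)² + c)/((π/L)² + 1) = (1 + c(L/π)²)/(1 + (L/π)²). (Direct route, valid since c ≤ 0: Poincaré gives c∫u² ≥ c(L/π)²∫(u')², so a(u,u) ≥ (1 + c(L/π)²)∫(u')², while ||u||_{H^1}² ≤ (1 + (L/π)²)∫(u')²; dividing yields the same α.) With (π/L)² = 4*π^2 and c = -27, the largest admissible constant is α = ((π/L)² + c)/((π/L)² + 1).
Simplifying, α = (-27 + 4*π^2)/(1 + 4*π^2).


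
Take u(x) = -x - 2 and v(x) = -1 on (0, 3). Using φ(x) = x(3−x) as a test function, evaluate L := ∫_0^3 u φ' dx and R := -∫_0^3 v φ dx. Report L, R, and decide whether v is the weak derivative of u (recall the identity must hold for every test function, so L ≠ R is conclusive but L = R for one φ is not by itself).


LHS = 9/2, RHS = 9/2. Yes, v = u' weakly.

u(x) = -x - 2, classical derivative u'(x) = -1.
φ(x) = x(3−x), so φ'(x) = 3 - 2*x.
Note φ(0) = φ(3) = 0, so the boundary term u·φ vanishes.
LHS = ∫_0^3 u(x) φ'(x) dx = ∫_0^3 (2*x^2 + x - 6) dx. Term by term:
  ∫_0^3 2*x^2 dx = 18;  ∫_0^3 x dx = 9/2;  ∫_0^3 -6 dx = -18.
Sum: 18 + 9/2 − 18 = 9/2.
So LHS = 9/2.
∫_0^3 v(x) φ(x) dx = ∫_0^3 (x^2 - 3*x) dx. Term by term:
  ∫_0^3 x^2 dx = 9;  ∫_0^3 -3*x dx = -27/2.
Sum: 9 − 27/2 = -9/2.
So RHS = -∫_0^3 v(x) φ(x) dx = 9/2.
LHS = RHS, so the identity holds for this test φ.
Moreover u is smooth here and v(x) = u'(x) = -1 pointwise, so the identity holds for every test function. Hence v is the weak derivative of u.


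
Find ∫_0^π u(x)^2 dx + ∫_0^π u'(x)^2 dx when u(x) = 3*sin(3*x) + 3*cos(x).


||u||_{H^1(0,π)}^2 = 54*π

u'(x) = -3*sin(x) + 9*cos(3*x).
Expand u² and (u')² and integrate term by term on (0, π), using: for integers n ≥ 1, ∫_0^π sin²(nx) dx = ∫_0^π cos²(nx) dx = π/2; for n ≠ n', ∫_0^π sin(nx)sin(n'x) dx = ∫_0^π cos(nx)cos(n'x) dx = 0; and by product-to-sum, ∫_0^π sin(nx)cos(n'x) dx = ½∫_0^π [sin((n+n')x) + sin((n−n')x)] dx, which is 0 when n+n' is even and 2n/(n²−n'²) when n+n' is odd (it need not vanish on (0, π)).
  u² squared terms: (3)²·∫cos(x)² dx = 9·π/2 = 9*π/2;  (3)²·∫sin(3x)² dx = 9·π/2 = 9*π/2.
  u² cross terms: 2·(3)·(3)·∫cos(x)·sin(3x) dx = 18·(0) = 0.
  So ∫_0^π u² dx = 9*π/2 + 9*π/2 + 0 = 9*π.
  (u')² squared terms: (-3)²·∫sin(x)² dx = 9·π/2 = 9*π/2;  (9)²·∫cos(3x)² dx = 81·π/2 = 81*π/2.
  (u')² cross terms: 2·(-3)·(9)·∫sin(x)·cos(3x) dx = -54·(0) = 0.
  So ∫_0^π (u')² dx = 9*π/2 + 81*π/2 + 0 = 45*π.
||u||_{H^1}^2 = (9*π) + (45*π) = 54*π.


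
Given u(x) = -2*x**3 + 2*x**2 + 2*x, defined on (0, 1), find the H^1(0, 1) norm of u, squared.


||u||_{H^1}^2 = 662/105

The H^1 norm (squared) on an interval (0, L) is
  ||u||_{H^1}^2 = ∫_0^L u(x)^2 dx + ∫_0^L u'(x)^2 dx.
Compute u'(x) = -6*x**2 + 4*x + 2.
Then u(x)^2 = 4*x**6 - 8*x**5 - 4*x**4 + 8*x**3 + 4*x**2 and u'(x)^2 = 36*x**4 - 48*x**3 - 8*x**2 + 16*x + 4.
Integrate each monomial from 0 to 1 using ∫_0^1 c·x^n dx = c·1^(n+1)/(n+1):
  ∫_0^1 u(x)^2 dx = ∫_0^1 (4*x^6 - 8*x^5 - 4*x^4 + 8*x^3 + 4*x^2) dx. Term by term:
    ∫_0^1 4*x^6 dx = 4/7;  ∫_0^1 -8*x^5 dx = -4/3;  ∫_0^1 -4*x^4 dx = -4/5;
    ∫_0^1 8*x^3 dx = 2;  ∫_0^1 4*x^2 dx = 4/3.
  Sum: 4/7 − 4/3 − 4/5 + 2 + 4/3 = 62/35.
  ∫_0^1 u'(x)^2 dx = ∫_0^1 (36*x^4 - 48*x^3 - 8*x^2 + 16*x + 4) dx. Term by term:
    ∫_0^1 36*x^4 dx = 36/5;  ∫_0^1 -48*x^3 dx = -12;  ∫_0^1 -8*x^2 dx = -8/3;
    ∫_0^1 16*x dx = 8;  ∫_0^1 4 dx = 4.
  Sum: 36/5 − 12 − 8/3 + 8 + 4 = 68/15.
Adding: ||u||_{H^1}^2 = 62/35 + 68/15 = 662/105.


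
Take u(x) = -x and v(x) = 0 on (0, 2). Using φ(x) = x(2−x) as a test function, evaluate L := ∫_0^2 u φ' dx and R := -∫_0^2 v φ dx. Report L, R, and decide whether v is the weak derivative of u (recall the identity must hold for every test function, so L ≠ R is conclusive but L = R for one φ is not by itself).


LHS = 4/3, RHS = 0. No, v is not the weak derivative of u.

u(x) = -x, classical derivative u'(x) = -1.
φ(x) = x(2−x), so φ'(x) = 2 - 2*x.
Note φ(0) = φ(2) = 0, so the boundary term u·φ vanishes.
LHS = ∫_0^2 u(x) φ'(x) dx = ∫_0^2 (2*x^2 - 2*x) dx. Term by term:
  ∫_0^2 2*x^2 dx = 16/3;  ∫_0^2 -2*x dx = -4.
Sum: 16/3 − 4 = 4/3.
So LHS = 4/3.
∫_0^2 v(x) φ(x) dx = ∫_0^2 (0) dx. Term by term:
  ∫_0^2 0 dx = 0.
So RHS = -∫_0^2 v(x) φ(x) dx = 0.
LHS − RHS = 4/3 ≠ 0, so the identity fails.
(For a valid weak derivative the identity must hold for EVERY test function, in particular this one. The failure shows v is NOT the weak derivative of u.)
Correct weak derivative would be u'(x) = -1.


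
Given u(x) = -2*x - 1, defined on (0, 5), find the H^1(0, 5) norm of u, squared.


||u||_{H^1}^2 = 725/3

The H^1 norm (squared) on an interval (0, L) is
  ||u||_{H^1}^2 = ∫_0^L u(x)^2 dx + ∫_0^L u'(x)^2 dx.
Compute u'(x) = -2.
Then u(x)^2 = 4*x**2 + 4*x + 1 and u'(x)^2 = 4.
Integrate each monomial from 0 to 5 using ∫_0^5 c·x^n dx = c·5^(n+1)/(n+1):
  ∫_0^5 u(x)^2 dx = ∫_0^5 (4*x^2 + 4*x + 1) dx. Term by term:
    ∫_0^5 4*x^2 dx = 500/3;  ∫_0^5 4*x dx = 50;  ∫_0^5 1 dx = 5.
  Sum: 500/3 + 50 + 5 = 665/3.
  ∫_0^5 u'(x)^2 dx = ∫_0^5 (4) dx. Term by term:
    ∫_0^5 4 dx = 20.
Adding: ||u||_{H^1}^2 = 665/3 + 20 = 725/3.


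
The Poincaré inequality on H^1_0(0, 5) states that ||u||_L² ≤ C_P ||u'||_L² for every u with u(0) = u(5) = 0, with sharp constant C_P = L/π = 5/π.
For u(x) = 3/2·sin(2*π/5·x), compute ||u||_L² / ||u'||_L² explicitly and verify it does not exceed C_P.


||u||_L² / ||u'||_L² = 5/(2*π) < C_P = 5/π.

u(x) = 3/2·sin(2*π/5·x), so u'(x) = 3*π*cos(2*π*x/5)/5.
Writing u(x) = A·sin(kπx/L) with A = 3/2 and k = 2, use ∫_0^L sin²(kπx/L) dx = L/2 and ∫_0^L cos²(kπx/L) dx = L/2.
u² = 9/4·sin²(2*π/5·x) and (u')² = 9*π^2/25·cos²(2*π/5·x), and each of sin², cos² integrates to L/2 = 5/2 over (0, 5).
∫_0^5 u² dx = 45/8, so ||u||_L² = 3*sqrt(10)/4.
∫_0^5 (u')² dx = 9*π^2/10, so ||u'||_L² = 3*sqrt(10)*π/10.
Ratio ||u||_L² / ||u'||_L² = 5/(2*π).
Sharp Poincaré constant on H^1_0(0, 5) is C_P = L/π = 5/π, achieved by sin(π/5·x).
This is the k = 2 harmonic; the ratio L/(kπ) is strictly less than C_P = L/π, consistent with the sharp inequality ||u||_L² ≤ C_P ||u'||_L².


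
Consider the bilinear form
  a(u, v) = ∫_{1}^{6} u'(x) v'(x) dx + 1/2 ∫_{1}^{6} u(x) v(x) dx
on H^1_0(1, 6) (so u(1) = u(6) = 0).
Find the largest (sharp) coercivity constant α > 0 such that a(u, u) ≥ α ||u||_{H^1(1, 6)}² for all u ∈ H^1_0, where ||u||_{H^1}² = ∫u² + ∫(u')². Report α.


α = (π^2 + 25/2)/(π^2 + 25)

Coercivity of a(·,·) on H^1_0(1, 6) means a(u, u) ≥ α ||u||_{H^1}² for every u ∈ H^1_0.
The interval has length L = 5, and Poincaré/coercivity depend only on L. Here a(u, u) = ∫(u')² + (1/2)·∫u².
Here 0 < c = 1/2 < 1. The condition a(u,u) ≥ α||u||_{H^1}² reads (1−α)∫(u')² ≥ (α−c)∫u². Any admissible α is ≤ 1 (rapidly oscillating u have ∫u²/∫(u')² → 0), and α = 1 would force 0 ≥ (1−c)∫u², impossible since c < 1; so 1−α > 0. By the sharp Poincaré inequality on H^1_0 of an interval of length L, ∫(u')² ≥ (π/L)²∫u² with equality for the first sine mode sin(π(x−x₀)/L) (x₀ the left endpoint), so the inequality holds for all u iff (1−α)(π/L)² ≥ α − c, i.e. α ≤ ((π/L)² + c)/((π/L)² + 1) = (1 + c(L/π)²)/(1 + (L/π)²). With (π/L)² = π^2/25 and c = 1/2, the largest admissible constant is α = ((π/L)² + c)/((π/L)² + 1).
Simplifying, α = (π^2 + 25/2)/(π^2 + 25).


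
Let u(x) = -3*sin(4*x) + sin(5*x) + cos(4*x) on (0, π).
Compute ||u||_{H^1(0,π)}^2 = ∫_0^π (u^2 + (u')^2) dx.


||u||_{H^1(0,π)}^2 = 340/9 + 98*π

u'(x) = -4*sin(4*x) - 12*cos(4*x) + 5*cos(5*x).
Expand u² and (u')² and integrate term by term on (0, π), using: for integers n ≥ 1, ∫_0^π sin²(nx) dx = ∫_0^π cos²(nx) dx = π/2; for n ≠ n', ∫_0^π sin(nx)sin(n'x) dx = ∫_0^π cos(nx)cos(n'x) dx = 0; and by product-to-sum, ∫_0^π sin(nx)cos(n'x) dx = ½∫_0^π [sin((n+n')x) + sin((n−n')x)] dx, which is 0 when n+n' is even and 2n/(n²−n'²) when n+n' is odd (it need not vanish on (0, π)).
  u² squared terms: (-3)²·∫sin(4x)² dx = 9·π/2 = 9*π/2;  (1)²·∫cos(4x)² dx = 1·π/2 = π/2;  (1)²·∫sin(5x)² dx = 1·π/2 = π/2.
  u² cross terms: 2·(-3)·(1)·∫sin(4x)·cos(4x) dx = -6·(0) = 0;  2·(-3)·(1)·∫sin(4x)·sin(5x) dx = -6·(0) = 0;  2·(1)·(1)·∫cos(4x)·sin(5x) dx = 2·(10/9) = 20/9.
  So ∫_0^π u² dx = 9*π/2 + π/2 + π/2 + 0 + 0 + 20/9 = 20/9 + 11*π/2.
  (u')² squared terms: (-12)²·∫cos(4x)² dx = 144·π/2 = 72*π;  (-4)²·∫sin(4x)² dx = 16·π/2 = 8*π;  (5)²·∫cos(5x)² dx = 25·π/2 = 25*π/2.
  (u')² cross terms: 2·(-12)·(-4)·∫cos(4x)·sin(4x) dx = 96·(0) = 0;  2·(-12)·(5)·∫cos(4x)·cos(5x) dx = -120·(0) = 0;  2·(-4)·(5)·∫sin(4x)·cos(5x) dx = -40·(-8/9) = 320/9.
  So ∫_0^π (u')² dx = 72*π + 8*π + 25*π/2 + 0 + 0 + 320/9 = 320/9 + 185*π/2.
||u||_{H^1}^2 = (20/9 + 11*π/2) + (320/9 + 185*π/2) = 340/9 + 98*π.


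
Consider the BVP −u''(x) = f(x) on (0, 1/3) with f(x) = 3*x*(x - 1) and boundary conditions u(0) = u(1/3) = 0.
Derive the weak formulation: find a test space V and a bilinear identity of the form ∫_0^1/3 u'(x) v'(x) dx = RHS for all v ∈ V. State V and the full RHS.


V = H^1_0(0, 1/3) (so v(0) = v(1/3) = 0); weak form: ∫_0^1/3 u'v' dx = ∫_0^1/3 (3*x*(x - 1)) v dx for all v ∈ V.

Multiply both sides by a test function v and integrate from 0 to 1/3:
  ∫_0^1/3 −u''(x) v(x) dx = ∫_0^1/3 f(x) v(x) dx.
Integrate the LHS by parts once:
  ∫_0^1/3 −u'' v dx = −[u'(x) v(x)]_0^1/3 + ∫_0^1/3 u'(x) v'(x) dx.
Thus ∫_0^1/3 u'(x) v'(x) dx = ∫_0^1/3 f(x) v(x) dx + [u'(x) v(x)]_0^1/3.
Choose V so that boundary terms are either known or forced to vanish.
u is Dirichlet: u(0) = u(1/3) = 0. Let V = H^1_0(0, 1/3); then v(0) = v(1/3) = 0, and [u' v]_0^1/3 = 0.
Weak formulation: find u (satisfying any essential BC) such that ∫_0^1/3 u'(x) v'(x) dx = ∫_0^1/3 f v dx for all v ∈ V.
Substituting f(x) = 3*x*(x - 1), the right-hand side is ∫_0^1/3 (3*x*(x - 1)) v dx.


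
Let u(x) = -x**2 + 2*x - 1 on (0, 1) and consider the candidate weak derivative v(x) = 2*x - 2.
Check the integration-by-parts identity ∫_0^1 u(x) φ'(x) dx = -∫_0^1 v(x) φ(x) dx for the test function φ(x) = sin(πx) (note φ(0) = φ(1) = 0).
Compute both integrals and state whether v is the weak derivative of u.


LHS = -2/π, RHS = 2/π. No, v is not the weak derivative of u.

u(x) = -x**2 + 2*x - 1, classical derivative u'(x) = 2 - 2*x.
φ(x) = sin(πx), so φ'(x) = π*cos(π*x).
Note φ(0) = φ(1) = 0, so the boundary term u·φ vanishes.
LHS = ∫_0^1 u(x) φ'(x) dx = ∫_0^1 (-π*x^2*cos(π*x) + 2*π*x*cos(π*x) - π*cos(π*x)) dx. Term by term:
  ∫_0^1 -π*cos(π*x) dx = 0;  ∫_0^1 -π*x^2*cos(π*x) dx = 2/π;  ∫_0^1 2*π*x*cos(π*x) dx = -4/π.
Sum: 0 + 2/π − 4/π = -2/π.
So LHS = -2/π.
∫_0^1 v(x) φ(x) dx = ∫_0^1 (2*x*sin(π*x) - 2*sin(π*x)) dx. Term by term:
  ∫_0^1 -2*sin(π*x) dx = -4/π;  ∫_0^1 2*x*sin(π*x) dx = 2/π.
Sum: -4/π + 2/π = -2/π.
So RHS = -∫_0^1 v(x) φ(x) dx = 2/π.
LHS − RHS = -4/π ≠ 0, so the identity fails.
(For a valid weak derivative the identity must hold for EVERY test function, in particular this one. The failure shows v is NOT the weak derivative of u.)
Correct weak derivative would be u'(x) = 2 - 2*x.


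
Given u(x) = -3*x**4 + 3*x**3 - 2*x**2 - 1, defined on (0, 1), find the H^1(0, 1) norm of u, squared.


||u||_{H^1}^2 = 4153/420

The H^1 norm (squared) on an interval (0, L) is
  ||u||_{H^1}^2 = ∫_0^L u(x)^2 dx + ∫_0^L u'(x)^2 dx.
Compute u'(x) = -12*x**3 + 9*x**2 - 4*x.
Then u(x)^2 = 9*x**8 - 18*x**7 + 21*x**6 - 12*x**5 + 10*x**4 - 6*x**3 + 4*x**2 + 1 and u'(x)^2 = 144*x**6 - 216*x**5 + 177*x**4 - 72*x**3 + 16*x**2.
Integrate each monomial from 0 to 1 using ∫_0^1 c·x^n dx = c·1^(n+1)/(n+1):
  ∫_0^1 u(x)^2 dx = ∫_0^1 (9*x^8 - 18*x^7 + 21*x^6 - 12*x^5 + 10*x^4 - 6*x^3 + 4*x^2 + 1) dx. Term by term:
    ∫_0^1 9*x^8 dx = 1;  ∫_0^1 -18*x^7 dx = -9/4;  ∫_0^1 21*x^6 dx = 3;
    ∫_0^1 -12*x^5 dx = -2;  ∫_0^1 10*x^4 dx = 2;  ∫_0^1 -6*x^3 dx = -3/2;
    ∫_0^1 4*x^2 dx = 4/3;  ∫_0^1 1 dx = 1.
  Sum: 1 − 9/4 + 3 − 2 + 2 − 3/2 + 4/3 + 1 = 31/12.
  ∫_0^1 u'(x)^2 dx = ∫_0^1 (144*x^6 - 216*x^5 + 177*x^4 - 72*x^3 + 16*x^2) dx. Term by term:
    ∫_0^1 144*x^6 dx = 144/7;  ∫_0^1 -216*x^5 dx = -36;  ∫_0^1 177*x^4 dx = 177/5;
    ∫_0^1 -72*x^3 dx = -18;  ∫_0^1 16*x^2 dx = 16/3.
  Sum: 144/7 − 36 + 177/5 − 18 + 16/3 = 767/105.
Adding: ||u||_{H^1}^2 = 31/12 + 767/105 = 4153/420.
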